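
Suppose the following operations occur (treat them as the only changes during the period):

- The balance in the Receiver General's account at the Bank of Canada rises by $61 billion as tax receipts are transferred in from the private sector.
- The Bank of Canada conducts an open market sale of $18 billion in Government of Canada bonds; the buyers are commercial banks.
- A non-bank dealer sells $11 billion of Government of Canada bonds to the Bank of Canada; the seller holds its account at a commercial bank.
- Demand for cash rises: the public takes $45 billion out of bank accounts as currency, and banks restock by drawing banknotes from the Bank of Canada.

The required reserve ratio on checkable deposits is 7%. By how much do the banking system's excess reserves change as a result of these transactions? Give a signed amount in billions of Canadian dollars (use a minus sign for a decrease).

-$106.35 billion

Government account inflow $61 billion: reserves −$61B, deposits −$61B.
OMO sale (to banks) $18 billion: reserves −$18B, deposits 0.
Asset purchase (from non-banks) $11 billion: reserves +$11B, deposits +$11B.
Currency withdrawal $45 billion: reserves −$45B, deposits −$45B.
Totals: Δreserves = −$113B, Δdeposits = −$95B.
Δrequired reserves = 7% × −$95B = −$6.65B.
Δexcess reserves = Δreserves − Δrequired = −$113B − (−$6.65B) = -$106.35 billion.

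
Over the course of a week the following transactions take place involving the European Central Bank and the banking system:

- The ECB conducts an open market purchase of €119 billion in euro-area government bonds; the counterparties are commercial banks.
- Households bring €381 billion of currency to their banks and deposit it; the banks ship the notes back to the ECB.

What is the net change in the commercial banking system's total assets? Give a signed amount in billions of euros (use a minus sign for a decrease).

+€381 billion

ECB balance sheet:
  Assets:      Securities +€119B
  Liabilities: Bank reserves +€500B, Currency in circulation −€381B
Commercial banking system:
  Assets:      Reserves at CB +€500B, Securities −€119B
  Liabilities: Checkable deposits +€381B
Change in total bank assets = +€381 billion.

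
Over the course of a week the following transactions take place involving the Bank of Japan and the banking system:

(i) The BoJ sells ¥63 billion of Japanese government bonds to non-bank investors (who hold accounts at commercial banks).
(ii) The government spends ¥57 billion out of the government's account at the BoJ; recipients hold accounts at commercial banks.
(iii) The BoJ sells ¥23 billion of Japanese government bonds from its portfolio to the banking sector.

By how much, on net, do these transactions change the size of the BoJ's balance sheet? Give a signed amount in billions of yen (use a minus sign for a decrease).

-¥86 billion

BoJ balance sheet:
  Assets:      Securities −¥86B
  Liabilities: Bank reserves −¥29B, Government deposits −¥57B
Commercial banking system:
  Assets:      Reserves at CB −¥29B, Securities +¥23B
  Liabilities: Checkable deposits −¥6B
Change in total BoJ assets = -¥86 billion.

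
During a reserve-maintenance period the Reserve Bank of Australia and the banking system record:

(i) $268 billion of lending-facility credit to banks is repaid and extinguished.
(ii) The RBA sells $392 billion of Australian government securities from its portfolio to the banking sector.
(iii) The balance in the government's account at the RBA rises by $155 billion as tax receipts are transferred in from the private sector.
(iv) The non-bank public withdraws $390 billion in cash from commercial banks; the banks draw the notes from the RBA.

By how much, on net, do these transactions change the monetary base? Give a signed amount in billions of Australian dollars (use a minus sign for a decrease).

-$815 billion

Discount-window repayment $268 billion: RBA balance sheet contracts → −$268B.
OMO sale (to banks) $392 billion: RBA balance sheet contracts → −$392B.
Government account inflow $155 billion: reserves shift to a non-base liability → −$155B.
Currency withdrawal $390 billion: just a shift between currency and reserves — both are base money → 0.
Net: −268 − 392 − 155 + 0 = -$815 billion.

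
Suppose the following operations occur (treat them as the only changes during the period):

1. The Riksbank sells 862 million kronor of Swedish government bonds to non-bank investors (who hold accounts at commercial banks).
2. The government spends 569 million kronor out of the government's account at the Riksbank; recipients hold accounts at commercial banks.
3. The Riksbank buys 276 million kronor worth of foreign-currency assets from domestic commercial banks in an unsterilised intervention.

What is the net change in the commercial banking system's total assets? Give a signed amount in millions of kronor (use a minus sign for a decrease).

-293 million

Asset sale (to non-banks) 862 million kronor: bank balance sheets shrink → −862M.
Government spending 569 million kronor: bank balance sheets expand → +569M.
FX purchase 276 million kronor: just an asset swap on bank balance sheets → 0.
Net: −862 + 569 + 0 = -293 million.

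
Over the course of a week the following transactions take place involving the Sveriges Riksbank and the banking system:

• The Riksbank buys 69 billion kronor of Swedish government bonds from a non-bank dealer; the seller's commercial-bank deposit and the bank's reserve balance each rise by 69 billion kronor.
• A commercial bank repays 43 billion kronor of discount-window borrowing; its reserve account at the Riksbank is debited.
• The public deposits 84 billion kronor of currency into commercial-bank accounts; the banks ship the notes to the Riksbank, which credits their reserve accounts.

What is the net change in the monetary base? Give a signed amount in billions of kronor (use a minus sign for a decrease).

Riksbank balance sheet:
  Assets:      Securities +69B, Loans to banks −43B
  Liabilities: Bank reserves +110B, Currency in circulation −84B
Commercial banking system:
  Assets:      Reserves at CB +110B
  Liabilities: Checkable deposits +153B, Borrowings from CB −43B
Monetary base = currency + reserves: −84B + (+110B) = +26 billion.

+26 billion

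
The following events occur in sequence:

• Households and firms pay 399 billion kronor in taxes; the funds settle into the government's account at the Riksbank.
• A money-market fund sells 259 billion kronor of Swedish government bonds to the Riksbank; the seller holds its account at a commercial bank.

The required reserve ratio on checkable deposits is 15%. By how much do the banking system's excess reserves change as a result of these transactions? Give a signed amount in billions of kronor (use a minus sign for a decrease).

-119 billion

Government account inflow 399 billion kronor: reserves −399B, deposits −399B.
Asset purchase (from non-banks) 259 billion kronor: reserves +259B, deposits +259B.
Totals: Δreserves = −140B, Δdeposits = −140B.
Δrequired reserves = 15% × −140B = −21B.
Δexcess reserves = Δreserves − Δrequired = −140B − (−21B) = -119 billion.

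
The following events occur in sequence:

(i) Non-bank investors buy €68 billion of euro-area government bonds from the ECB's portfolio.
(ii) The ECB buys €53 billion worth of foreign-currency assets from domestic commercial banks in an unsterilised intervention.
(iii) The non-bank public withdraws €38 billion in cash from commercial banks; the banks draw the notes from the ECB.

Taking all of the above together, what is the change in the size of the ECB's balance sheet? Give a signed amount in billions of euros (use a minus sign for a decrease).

-€15 billion

Asset sale (to non-banks) €68 billion: an ECB asset is shed → −€68B.
FX purchase €53 billion: an ECB asset is acquired → +€53B.
Currency withdrawal €38 billion: only the composition of liabilities changes → 0.
Net: −68 + 53 + 0 = -€15 billion.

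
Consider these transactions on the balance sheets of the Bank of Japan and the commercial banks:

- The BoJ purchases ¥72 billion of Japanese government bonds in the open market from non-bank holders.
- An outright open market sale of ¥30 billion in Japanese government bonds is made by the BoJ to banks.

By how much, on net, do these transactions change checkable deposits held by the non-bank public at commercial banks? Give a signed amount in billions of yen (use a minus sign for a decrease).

+¥72 billion

Asset purchase (from non-banks) ¥72 billion: non-bank counterparties' bank balances rise → +¥72B.
OMO sale (to banks) ¥30 billion: the counterparty is a bank, so public deposits are unchanged → 0.
Net: 72 + 0 = +¥72 billion.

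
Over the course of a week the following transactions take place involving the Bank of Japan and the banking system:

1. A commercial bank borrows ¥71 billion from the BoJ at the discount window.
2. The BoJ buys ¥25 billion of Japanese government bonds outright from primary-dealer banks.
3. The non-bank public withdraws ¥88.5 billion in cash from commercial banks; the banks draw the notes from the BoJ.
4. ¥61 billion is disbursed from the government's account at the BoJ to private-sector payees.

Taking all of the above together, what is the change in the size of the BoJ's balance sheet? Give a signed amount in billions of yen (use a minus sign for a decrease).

BoJ balance sheet:
  Assets:      Securities +¥25B, Loans to banks +¥71B
  Liabilities: Bank reserves +¥68.5B, Currency in circulation +¥88.5B, Government deposits −¥61B
Change in total BoJ assets = +¥96 billion.

+¥96 billion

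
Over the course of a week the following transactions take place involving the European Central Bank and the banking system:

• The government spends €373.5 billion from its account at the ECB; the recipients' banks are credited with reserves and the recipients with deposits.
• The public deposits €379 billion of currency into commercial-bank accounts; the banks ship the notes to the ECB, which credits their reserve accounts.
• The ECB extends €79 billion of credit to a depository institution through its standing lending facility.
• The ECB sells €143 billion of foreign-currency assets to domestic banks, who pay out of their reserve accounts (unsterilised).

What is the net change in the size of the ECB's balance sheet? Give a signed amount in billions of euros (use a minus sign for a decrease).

Government spending €373.5 billion: only the composition of liabilities changes → 0.
Currency deposit €379 billion: only the composition of liabilities changes → 0.
Discount-window loan €79 billion: an ECB asset is acquired → +€79B.
FX sale €143 billion: an ECB asset is shed → −€143B.
Net: 0 + 0 + 79 − 143 = -€64 billion.

-€64 billion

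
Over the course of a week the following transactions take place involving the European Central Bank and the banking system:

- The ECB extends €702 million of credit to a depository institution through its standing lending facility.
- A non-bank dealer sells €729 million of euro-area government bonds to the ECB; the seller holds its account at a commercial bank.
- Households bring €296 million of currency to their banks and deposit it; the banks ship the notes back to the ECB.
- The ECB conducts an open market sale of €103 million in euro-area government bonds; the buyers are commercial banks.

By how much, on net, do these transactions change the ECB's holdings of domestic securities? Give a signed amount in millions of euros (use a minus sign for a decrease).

Discount-window loan €702 million: the ECB's securities portfolio is untouched → 0.
Asset purchase (from non-banks) €729 million: securities added to the ECB's portfolio → +€729M.
Currency deposit €296 million: the ECB's securities portfolio is untouched → 0.
OMO sale (to banks) €103 million: securities removed from the ECB's portfolio → −€103M.
Net: 0 + 729 + 0 − 103 = +€626 million.

+€626 million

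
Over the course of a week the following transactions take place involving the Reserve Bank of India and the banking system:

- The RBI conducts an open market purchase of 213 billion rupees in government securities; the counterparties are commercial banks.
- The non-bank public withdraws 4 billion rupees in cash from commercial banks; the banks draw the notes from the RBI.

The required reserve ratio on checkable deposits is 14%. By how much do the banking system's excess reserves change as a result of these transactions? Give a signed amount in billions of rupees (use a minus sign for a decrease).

OMO purchase (from banks) 213 billion rupees: reserves +213B, deposits 0.
Currency withdrawal 4 billion rupees: reserves −4B, deposits −4B.
Totals: Δreserves = +209B, Δdeposits = −4B.
Δrequired reserves = 14% × −4B = −0.56B.
Δexcess reserves = Δreserves − Δrequired = +209B − (−0.56B) = +209.56 billion.

+209.56 billion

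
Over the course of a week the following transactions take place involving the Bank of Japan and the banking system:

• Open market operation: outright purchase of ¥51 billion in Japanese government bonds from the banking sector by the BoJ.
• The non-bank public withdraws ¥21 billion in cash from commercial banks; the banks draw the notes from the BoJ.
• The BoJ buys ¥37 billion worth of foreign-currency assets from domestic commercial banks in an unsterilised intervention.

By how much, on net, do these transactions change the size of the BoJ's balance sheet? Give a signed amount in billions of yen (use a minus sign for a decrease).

+¥88 billion

OMO purchase (from banks) ¥51 billion: a BoJ asset is acquired → +¥51B.
Currency withdrawal ¥21 billion: only the composition of liabilities changes → 0.
FX purchase ¥37 billion: a BoJ asset is acquired → +¥37B.
Net: 51 + 0 + 37 = +¥88 billion.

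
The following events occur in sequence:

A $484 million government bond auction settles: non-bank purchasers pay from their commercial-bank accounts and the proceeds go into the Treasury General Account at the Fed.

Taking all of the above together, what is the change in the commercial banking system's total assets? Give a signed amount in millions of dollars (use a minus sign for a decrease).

Government account inflow $484 million: bank balance sheets shrink → −$484M.

-$484 million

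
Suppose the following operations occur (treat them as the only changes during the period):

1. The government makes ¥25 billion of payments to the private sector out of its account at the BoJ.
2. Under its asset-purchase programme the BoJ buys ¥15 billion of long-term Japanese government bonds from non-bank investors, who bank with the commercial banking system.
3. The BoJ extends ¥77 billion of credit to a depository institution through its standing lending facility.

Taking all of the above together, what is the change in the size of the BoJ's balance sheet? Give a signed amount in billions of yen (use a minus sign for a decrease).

Government spending ¥25 billion: only the composition of liabilities changes → 0.
Asset purchase (from non-banks) ¥15 billion: a BoJ asset is acquired → +¥15B.
Discount-window loan ¥77 billion: a BoJ asset is acquired → +¥77B.
Net: 0 + 15 + 77 = +¥92 billion.

+¥92 billion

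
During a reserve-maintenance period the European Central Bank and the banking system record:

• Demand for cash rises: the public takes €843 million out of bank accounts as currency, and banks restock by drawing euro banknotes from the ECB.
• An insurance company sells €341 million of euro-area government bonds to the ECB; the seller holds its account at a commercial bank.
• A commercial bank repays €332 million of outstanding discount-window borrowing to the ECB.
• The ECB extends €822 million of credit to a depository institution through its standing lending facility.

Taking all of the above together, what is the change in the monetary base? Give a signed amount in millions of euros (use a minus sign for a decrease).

+€831 million

ECB balance sheet:
  Assets:      Securities +€341M, Loans to banks +€490M
  Liabilities: Bank reserves −€12M, Currency in circulation +€843M
Monetary base = currency + reserves: +€843M + (−€12M) = +€831 million.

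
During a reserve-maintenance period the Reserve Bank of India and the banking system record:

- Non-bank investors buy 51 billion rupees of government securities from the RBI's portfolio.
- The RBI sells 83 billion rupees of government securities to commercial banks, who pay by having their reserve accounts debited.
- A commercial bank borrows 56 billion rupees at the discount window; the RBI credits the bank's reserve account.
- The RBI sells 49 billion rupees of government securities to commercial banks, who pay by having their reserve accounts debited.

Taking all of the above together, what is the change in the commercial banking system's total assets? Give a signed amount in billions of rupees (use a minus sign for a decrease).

Asset sale (to non-banks) 51 billion rupees: bank balance sheets shrink → −51B.
OMO sale (to banks) 83 billion rupees: just an asset swap on bank balance sheets → 0.
Discount-window loan 56 billion rupees: bank balance sheets expand → +56B.
OMO sale (to banks) 49 billion rupees: just an asset swap on bank balance sheets → 0.
Net: −51 + 0 + 56 + 0 = +5 billion.

+5 billion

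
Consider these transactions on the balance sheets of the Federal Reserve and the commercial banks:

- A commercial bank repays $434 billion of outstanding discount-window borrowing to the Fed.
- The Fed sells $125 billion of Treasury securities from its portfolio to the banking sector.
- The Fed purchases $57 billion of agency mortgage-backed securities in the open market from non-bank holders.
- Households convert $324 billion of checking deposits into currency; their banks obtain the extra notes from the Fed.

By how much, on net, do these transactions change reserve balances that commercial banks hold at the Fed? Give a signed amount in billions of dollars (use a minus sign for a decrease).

-$826 billion

Fed balance sheet:
  Assets:      Securities −$68B, Loans to banks −$434B
  Liabilities: Bank reserves −$826B, Currency in circulation +$324B
So the change in reserve balances that commercial banks hold at the Fed is -$826 billion.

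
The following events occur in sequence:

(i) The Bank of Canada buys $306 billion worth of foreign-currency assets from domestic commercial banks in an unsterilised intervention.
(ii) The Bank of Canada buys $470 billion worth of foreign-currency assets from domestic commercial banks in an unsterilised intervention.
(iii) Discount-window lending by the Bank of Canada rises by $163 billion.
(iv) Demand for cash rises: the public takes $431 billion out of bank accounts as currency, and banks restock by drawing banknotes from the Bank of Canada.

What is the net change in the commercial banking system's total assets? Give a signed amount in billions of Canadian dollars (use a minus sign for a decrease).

-$268 billion

Bank of Canada balance sheet:
  Assets:      Loans to banks +$163B, Foreign assets +$776B
  Liabilities: Bank reserves +$508B, Currency in circulation +$431B
Commercial banking system:
  Assets:      Reserves at CB +$508B, Foreign assets −$776B
  Liabilities: Checkable deposits −$431B, Borrowings from CB +$163B
Change in total bank assets = -$268 billion.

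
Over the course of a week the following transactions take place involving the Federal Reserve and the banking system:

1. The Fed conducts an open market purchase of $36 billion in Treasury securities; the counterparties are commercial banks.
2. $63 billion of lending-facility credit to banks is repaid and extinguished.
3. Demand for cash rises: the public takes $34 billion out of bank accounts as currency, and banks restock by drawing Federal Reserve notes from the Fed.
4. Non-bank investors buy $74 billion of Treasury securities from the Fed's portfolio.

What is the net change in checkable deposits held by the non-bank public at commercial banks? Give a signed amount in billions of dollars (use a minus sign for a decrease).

Fed balance sheet:
  Assets:      Securities −$38B, Loans to banks −$63B
  Liabilities: Bank reserves −$135B, Currency in circulation +$34B
Commercial banking system:
  Assets:      Reserves at CB −$135B, Securities −$36B
  Liabilities: Checkable deposits −$108B, Borrowings from CB −$63B
So the change in checkable deposits held by the non-bank public at commercial banks is -$108 billion.

-$108 billion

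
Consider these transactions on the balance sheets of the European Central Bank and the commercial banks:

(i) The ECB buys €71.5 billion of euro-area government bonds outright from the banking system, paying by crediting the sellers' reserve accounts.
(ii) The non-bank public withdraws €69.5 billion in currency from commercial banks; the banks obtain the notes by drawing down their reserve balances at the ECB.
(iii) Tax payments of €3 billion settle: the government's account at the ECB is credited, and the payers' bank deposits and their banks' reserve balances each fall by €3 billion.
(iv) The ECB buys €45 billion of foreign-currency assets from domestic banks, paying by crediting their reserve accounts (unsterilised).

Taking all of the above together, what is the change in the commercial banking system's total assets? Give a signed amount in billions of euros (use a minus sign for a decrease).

ECB balance sheet:
  Assets:      Securities +€71.5B, Foreign assets +€45B
  Liabilities: Bank reserves +€44B, Currency in circulation +€69.5B, Government deposits +€3B
Commercial banking system:
  Assets:      Reserves at CB +€44B, Securities −€71.5B, Foreign assets −€45B
  Liabilities: Checkable deposits −€72.5B
Change in total bank assets = -€72.5 billion.

-€72.5 billion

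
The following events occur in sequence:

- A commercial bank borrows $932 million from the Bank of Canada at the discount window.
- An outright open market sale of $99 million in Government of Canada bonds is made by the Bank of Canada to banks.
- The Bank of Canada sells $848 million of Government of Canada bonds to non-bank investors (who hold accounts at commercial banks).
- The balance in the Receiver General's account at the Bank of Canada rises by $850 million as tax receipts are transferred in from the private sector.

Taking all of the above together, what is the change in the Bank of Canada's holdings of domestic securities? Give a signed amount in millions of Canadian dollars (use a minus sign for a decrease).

-$947 million

Discount-window loan $932 million: the Bank of Canada's securities portfolio is untouched → 0.
OMO sale (to banks) $99 million: securities removed from the Bank of Canada's portfolio → −$99M.
Asset sale (to non-banks) $848 million: securities removed from the Bank of Canada's portfolio → −$848M.
Government account inflow $850 million: the Bank of Canada's securities portfolio is untouched → 0.
Net: 0 − 99 − 848 + 0 = -$947 million.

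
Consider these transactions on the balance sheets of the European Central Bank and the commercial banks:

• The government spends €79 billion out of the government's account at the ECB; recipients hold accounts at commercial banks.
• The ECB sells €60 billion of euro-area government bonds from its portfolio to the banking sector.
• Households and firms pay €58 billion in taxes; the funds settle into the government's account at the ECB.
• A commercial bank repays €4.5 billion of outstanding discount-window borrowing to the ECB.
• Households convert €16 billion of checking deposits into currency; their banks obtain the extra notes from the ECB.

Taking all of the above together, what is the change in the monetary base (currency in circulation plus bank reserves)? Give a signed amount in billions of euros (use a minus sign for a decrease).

ECB balance sheet:
  Assets:      Securities −€60B, Loans to banks −€4.5B
  Liabilities: Bank reserves −€59.5B, Currency in circulation +€16B, Government deposits −€21B
Monetary base = currency + reserves: +€16B + (−€59.5B) = -€43.5 billion.

-€43.5 billion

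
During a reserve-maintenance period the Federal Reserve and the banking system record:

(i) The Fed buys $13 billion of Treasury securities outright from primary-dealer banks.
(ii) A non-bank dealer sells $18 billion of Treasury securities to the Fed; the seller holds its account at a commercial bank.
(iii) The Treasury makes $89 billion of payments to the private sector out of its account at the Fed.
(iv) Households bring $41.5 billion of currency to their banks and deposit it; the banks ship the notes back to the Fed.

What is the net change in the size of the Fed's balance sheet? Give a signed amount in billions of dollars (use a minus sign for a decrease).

OMO purchase (from banks) $13 billion: a Fed asset is acquired → +$13B.
Asset purchase (from non-banks) $18 billion: a Fed asset is acquired → +$18B.
Government spending $89 billion: only the composition of liabilities changes → 0.
Currency deposit $41.5 billion: only the composition of liabilities changes → 0.
Net: 13 + 18 + 0 + 0 = +$31 billion.

+$31 billion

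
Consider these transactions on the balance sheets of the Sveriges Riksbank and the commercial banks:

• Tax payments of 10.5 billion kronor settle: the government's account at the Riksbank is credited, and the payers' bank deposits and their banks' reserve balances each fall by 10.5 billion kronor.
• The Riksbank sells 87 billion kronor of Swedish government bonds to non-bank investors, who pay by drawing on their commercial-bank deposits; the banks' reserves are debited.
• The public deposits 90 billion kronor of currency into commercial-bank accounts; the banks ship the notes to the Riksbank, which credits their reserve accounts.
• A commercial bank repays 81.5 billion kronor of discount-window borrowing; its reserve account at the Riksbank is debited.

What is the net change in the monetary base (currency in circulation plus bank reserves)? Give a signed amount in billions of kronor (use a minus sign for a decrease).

-179 billion

Government account inflow 10.5 billion kronor: reserves shift to a non-base liability → −10.5B.
Asset sale (to non-banks) 87 billion kronor: Riksbank balance sheet contracts → −87B.
Currency deposit 90 billion kronor: just a shift between currency and reserves — both are base money → 0.
Discount-window repayment 81.5 billion kronor: Riksbank balance sheet contracts → −81.5B.
Net: −10.5 − 87 + 0 − 81.5 = -179 billion.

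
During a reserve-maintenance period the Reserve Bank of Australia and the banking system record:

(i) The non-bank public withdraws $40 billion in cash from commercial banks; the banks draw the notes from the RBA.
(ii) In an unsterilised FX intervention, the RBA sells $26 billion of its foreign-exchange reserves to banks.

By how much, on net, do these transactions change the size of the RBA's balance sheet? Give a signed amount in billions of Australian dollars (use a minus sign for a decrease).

RBA balance sheet:
  Assets:      Foreign assets −$26B
  Liabilities: Bank reserves −$66B, Currency in circulation +$40B
Change in total RBA assets = -$26 billion.

-$26 billion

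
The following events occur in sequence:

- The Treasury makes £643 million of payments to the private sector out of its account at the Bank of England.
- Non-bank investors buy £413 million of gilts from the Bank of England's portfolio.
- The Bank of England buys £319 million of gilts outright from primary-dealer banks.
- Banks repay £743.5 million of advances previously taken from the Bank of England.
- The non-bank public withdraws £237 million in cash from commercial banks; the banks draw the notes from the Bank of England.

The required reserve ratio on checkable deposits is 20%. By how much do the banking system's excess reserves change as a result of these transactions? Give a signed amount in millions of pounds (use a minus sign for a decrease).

-£430.1 million

Government spending £643 million: reserves +£643M, deposits +£643M.
Asset sale (to non-banks) £413 million: reserves −£413M, deposits −£413M.
OMO purchase (from banks) £319 million: reserves +£319M, deposits 0.
Discount-window repayment £743.5 million: reserves −£743.5M, deposits 0.
Currency withdrawal £237 million: reserves −£237M, deposits −£237M.
Totals: Δreserves = −£431.5M, Δdeposits = −£7M.
Δrequired reserves = 20% × −£7M = −£1.4M.
Δexcess reserves = Δreserves − Δrequired = −£431.5M − (−£1.4M) = -£430.1 million.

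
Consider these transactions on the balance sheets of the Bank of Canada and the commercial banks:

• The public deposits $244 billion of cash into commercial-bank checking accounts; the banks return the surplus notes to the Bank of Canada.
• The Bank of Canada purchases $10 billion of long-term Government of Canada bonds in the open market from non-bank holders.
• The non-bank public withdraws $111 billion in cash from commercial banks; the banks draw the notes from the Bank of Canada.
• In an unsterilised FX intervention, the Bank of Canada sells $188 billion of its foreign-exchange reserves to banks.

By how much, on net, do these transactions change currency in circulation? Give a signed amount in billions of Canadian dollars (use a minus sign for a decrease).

-$133 billion

Currency deposit $244 billion: notes return to the central bank → −$244B.
Asset purchase (from non-banks) $10 billion: no currency enters or leaves circulation → 0.
Currency withdrawal $111 billion: notes leave the central bank → +$111B.
FX sale $188 billion: no currency enters or leaves circulation → 0.
Net: −244 + 0 + 111 + 0 = -$133 billion.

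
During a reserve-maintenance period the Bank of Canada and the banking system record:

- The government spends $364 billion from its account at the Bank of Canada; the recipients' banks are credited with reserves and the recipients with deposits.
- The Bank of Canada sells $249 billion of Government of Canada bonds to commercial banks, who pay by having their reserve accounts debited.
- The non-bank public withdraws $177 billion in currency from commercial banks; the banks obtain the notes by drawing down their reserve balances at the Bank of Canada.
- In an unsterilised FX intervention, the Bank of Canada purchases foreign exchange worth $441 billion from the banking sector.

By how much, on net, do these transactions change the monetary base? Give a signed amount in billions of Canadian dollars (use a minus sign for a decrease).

+$556 billion

Bank of Canada balance sheet:
  Assets:      Securities −$249B, Foreign assets +$441B
  Liabilities: Bank reserves +$379B, Currency in circulation +$177B, Government deposits −$364B
Commercial banking system:
  Assets:      Reserves at CB +$379B, Securities +$249B, Foreign assets −$441B
  Liabilities: Checkable deposits +$187B
Monetary base = currency + reserves: +$177B + (+$379B) = +$556 billion.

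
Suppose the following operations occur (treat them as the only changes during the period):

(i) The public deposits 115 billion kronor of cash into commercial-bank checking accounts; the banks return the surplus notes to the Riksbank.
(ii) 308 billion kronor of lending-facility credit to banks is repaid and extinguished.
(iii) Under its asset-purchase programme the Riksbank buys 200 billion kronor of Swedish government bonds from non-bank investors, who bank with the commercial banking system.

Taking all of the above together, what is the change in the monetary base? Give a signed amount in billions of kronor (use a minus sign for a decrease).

Riksbank balance sheet:
  Assets:      Securities +200B, Loans to banks −308B
  Liabilities: Bank reserves +7B, Currency in circulation −115B
Commercial banking system:
  Assets:      Reserves at CB +7B
  Liabilities: Checkable deposits +315B, Borrowings from CB −308B
Monetary base = currency + reserves: −115B + (+7B) = -108 billion.

-108 billion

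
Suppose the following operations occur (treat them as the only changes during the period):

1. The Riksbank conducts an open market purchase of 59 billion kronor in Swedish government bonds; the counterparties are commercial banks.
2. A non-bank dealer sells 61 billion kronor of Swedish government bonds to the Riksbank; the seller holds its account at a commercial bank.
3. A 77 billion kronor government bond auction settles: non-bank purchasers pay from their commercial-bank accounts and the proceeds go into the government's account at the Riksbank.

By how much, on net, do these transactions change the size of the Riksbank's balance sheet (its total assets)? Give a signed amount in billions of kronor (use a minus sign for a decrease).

+120 billion

OMO purchase (from banks) 59 billion kronor: a Riksbank asset is acquired → +59B.
Asset purchase (from non-banks) 61 billion kronor: a Riksbank asset is acquired → +61B.
Government account inflow 77 billion kronor: only the composition of liabilities changes → 0.
Net: 59 + 61 + 0 = +120 billion.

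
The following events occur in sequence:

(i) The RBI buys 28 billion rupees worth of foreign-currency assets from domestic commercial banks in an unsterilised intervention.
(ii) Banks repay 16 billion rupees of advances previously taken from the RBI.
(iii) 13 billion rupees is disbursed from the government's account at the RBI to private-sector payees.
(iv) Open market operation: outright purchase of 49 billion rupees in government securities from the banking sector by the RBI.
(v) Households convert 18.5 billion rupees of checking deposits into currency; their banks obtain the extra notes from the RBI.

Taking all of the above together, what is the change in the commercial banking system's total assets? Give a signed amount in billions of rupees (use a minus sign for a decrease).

FX purchase 28 billion rupees: just an asset swap on bank balance sheets → 0.
Discount-window repayment 16 billion rupees: bank balance sheets shrink → −16B.
Government spending 13 billion rupees: bank balance sheets expand → +13B.
OMO purchase (from banks) 49 billion rupees: just an asset swap on bank balance sheets → 0.
Currency withdrawal 18.5 billion rupees: bank balance sheets shrink → −18.5B.
Net: 0 − 16 + 13 + 0 − 18.5 = -21.5 billion.

-21.5 billion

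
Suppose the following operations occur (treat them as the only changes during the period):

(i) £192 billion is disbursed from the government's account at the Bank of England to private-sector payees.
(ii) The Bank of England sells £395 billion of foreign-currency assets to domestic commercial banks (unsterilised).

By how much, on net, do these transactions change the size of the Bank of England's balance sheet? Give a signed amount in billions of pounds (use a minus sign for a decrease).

-£395 billion

Government spending £192 billion: only the composition of liabilities changes → 0.
FX sale £395 billion: a Bank of England asset is shed → −£395B.
Net: 0 − 395 = -£395 billion.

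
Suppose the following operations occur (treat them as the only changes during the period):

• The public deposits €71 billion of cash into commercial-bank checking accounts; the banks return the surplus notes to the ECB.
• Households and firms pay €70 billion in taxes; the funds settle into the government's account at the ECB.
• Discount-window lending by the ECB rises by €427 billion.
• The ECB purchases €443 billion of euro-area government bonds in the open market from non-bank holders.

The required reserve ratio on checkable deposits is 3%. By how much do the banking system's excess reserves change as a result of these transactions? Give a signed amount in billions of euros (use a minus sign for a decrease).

Currency deposit €71 billion: reserves +€71B, deposits +€71B.
Government account inflow €70 billion: reserves −€70B, deposits −€70B.
Discount-window loan €427 billion: reserves +€427B, deposits 0.
Asset purchase (from non-banks) €443 billion: reserves +€443B, deposits +€443B.
Totals: Δreserves = +€871B, Δdeposits = +€444B.
Δrequired reserves = 3% × +€444B = +€13.32B.
Δexcess reserves = Δreserves − Δrequired = +€871B − (+€13.32B) = +€857.68 billion.

+€857.68 billion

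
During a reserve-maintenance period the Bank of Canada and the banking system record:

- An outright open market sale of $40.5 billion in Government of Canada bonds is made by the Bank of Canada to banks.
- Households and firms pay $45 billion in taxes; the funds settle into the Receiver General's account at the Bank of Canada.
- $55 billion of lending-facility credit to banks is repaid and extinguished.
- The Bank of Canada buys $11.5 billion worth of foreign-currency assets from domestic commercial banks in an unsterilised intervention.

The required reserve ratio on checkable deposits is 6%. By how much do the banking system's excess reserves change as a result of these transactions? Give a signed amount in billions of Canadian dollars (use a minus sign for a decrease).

OMO sale (to banks) $40.5 billion: reserves −$40.5B, deposits 0.
Government account inflow $45 billion: reserves −$45B, deposits −$45B.
Discount-window repayment $55 billion: reserves −$55B, deposits 0.
FX purchase $11.5 billion: reserves +$11.5B, deposits 0.
Totals: Δreserves = −$129B, Δdeposits = −$45B.
Δrequired reserves = 6% × −$45B = −$2.7B.
Δexcess reserves = Δreserves − Δrequired = −$129B − (−$2.7B) = -$126.3 billion.

-$126.3 billion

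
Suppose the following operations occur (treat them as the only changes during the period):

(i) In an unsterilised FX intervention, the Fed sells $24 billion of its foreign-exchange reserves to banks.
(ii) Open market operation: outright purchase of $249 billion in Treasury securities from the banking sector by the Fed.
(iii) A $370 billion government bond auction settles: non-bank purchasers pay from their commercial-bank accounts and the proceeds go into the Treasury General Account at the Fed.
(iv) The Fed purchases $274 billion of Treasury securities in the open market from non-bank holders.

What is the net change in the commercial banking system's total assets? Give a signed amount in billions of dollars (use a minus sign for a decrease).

-$96 billion

FX sale $24 billion: just an asset swap on bank balance sheets → 0.
OMO purchase (from banks) $249 billion: just an asset swap on bank balance sheets → 0.
Government account inflow $370 billion: bank balance sheets shrink → −$370B.
Asset purchase (from non-banks) $274 billion: bank balance sheets expand → +$274B.
Net: 0 + 0 − 370 + 274 = -$96 billion.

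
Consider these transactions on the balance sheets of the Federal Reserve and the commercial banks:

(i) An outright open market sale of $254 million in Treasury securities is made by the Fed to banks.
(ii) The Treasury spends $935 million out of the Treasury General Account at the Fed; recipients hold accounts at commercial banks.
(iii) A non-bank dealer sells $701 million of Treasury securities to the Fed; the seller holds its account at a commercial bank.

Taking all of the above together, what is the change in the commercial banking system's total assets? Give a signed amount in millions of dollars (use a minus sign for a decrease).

Fed balance sheet:
  Assets:      Securities +$447M
  Liabilities: Bank reserves +$1382M, Government deposits −$935M
Commercial banking system:
  Assets:      Reserves at CB +$1382M, Securities +$254M
  Liabilities: Checkable deposits +$1636M
Change in total bank assets = +$1636 million.

+$1636 million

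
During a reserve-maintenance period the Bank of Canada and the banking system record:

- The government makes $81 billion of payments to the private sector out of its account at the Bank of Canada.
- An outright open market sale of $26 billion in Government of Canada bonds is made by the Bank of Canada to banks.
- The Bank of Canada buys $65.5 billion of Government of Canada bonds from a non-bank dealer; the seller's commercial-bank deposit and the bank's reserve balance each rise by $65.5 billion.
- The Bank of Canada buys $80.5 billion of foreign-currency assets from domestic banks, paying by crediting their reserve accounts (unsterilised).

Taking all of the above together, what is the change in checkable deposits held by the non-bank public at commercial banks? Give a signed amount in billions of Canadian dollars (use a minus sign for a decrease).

Bank of Canada balance sheet:
  Assets:      Securities +$39.5B, Foreign assets +$80.5B
  Liabilities: Bank reserves +$201B, Government deposits −$81B
Commercial banking system:
  Assets:      Reserves at CB +$201B, Securities +$26B, Foreign assets −$80.5B
  Liabilities: Checkable deposits +$146.5B
So the change in checkable deposits held by the non-bank public at commercial banks is +$146.5 billion.

+$146.5 billion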